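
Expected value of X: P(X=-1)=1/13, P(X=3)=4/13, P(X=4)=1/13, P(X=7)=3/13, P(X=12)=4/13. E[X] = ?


E[X] = sum(x * P(x))
= -1*1/13 + 3*4/13 + 4*1/13 + 7*3/13 + 12*4/13
= 84/13

84/13


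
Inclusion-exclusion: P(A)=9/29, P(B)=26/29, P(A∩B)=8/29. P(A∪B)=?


P(A∪B) = P(A) + P(B) - P(A∩B)
= 9/29 + 26/29 - 8/29 = 27/29

27/29


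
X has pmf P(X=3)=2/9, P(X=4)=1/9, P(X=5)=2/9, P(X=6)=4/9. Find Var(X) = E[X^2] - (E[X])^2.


E[X] = 44/9, E[X^2] = 76/3
Var(X) = E[X^2] - (E[X])^2 = 76/3 - (44/9)^2 = 116/81

116/81


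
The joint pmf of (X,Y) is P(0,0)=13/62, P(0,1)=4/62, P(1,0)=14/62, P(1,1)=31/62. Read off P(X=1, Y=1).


Read from table: P(X=1, Y=1) = 31/62 = 1/2

1/2


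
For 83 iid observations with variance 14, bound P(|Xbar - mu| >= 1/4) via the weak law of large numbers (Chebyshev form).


Var(Xbar) = Var(X)/n = 14/83
Chebyshev: P(|Xbar-mu| >= 1/4) <= Var(Xbar)/(1/4)^2 = (14/83)/(1/16) = 224/83
Bound exceeds 1, so trivial bound: 1

1


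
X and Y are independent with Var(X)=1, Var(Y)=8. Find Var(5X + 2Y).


Independence => Cov(X,Y)=0
Var(5X + 2Y) = 5^2*Var(X) + 2^2*Var(Y)
= 25*1 + 4*8 = 57

57


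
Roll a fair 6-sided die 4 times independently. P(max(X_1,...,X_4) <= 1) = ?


P(max <= 1) = P(all X_i <= 1) = (P(X_1 <= 1))^4
= (1/6)^4 = 1/1296

1/1296


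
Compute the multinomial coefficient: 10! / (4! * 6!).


10! = 3628800
Denominator: 4!=24 * 6!=720
Coefficient = 3628800 / 17280 = 210

210


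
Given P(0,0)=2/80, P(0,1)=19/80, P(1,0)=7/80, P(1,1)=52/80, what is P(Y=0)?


P(Y=0) = P(0,0)+P(1,0) = 2/80 + 7/80 = 9/80

9/80


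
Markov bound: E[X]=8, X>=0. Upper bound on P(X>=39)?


Markov: P(X >= a) <= E[X]/a
P(X >= 39) <= 8/39

8/39


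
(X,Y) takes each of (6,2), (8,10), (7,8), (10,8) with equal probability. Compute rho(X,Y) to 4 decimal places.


Cov(X,Y) = 2.7500, Var(X) = 2.1875, Var(Y) = 9.0000
rho = Cov/(sqrt(VarX)*sqrt(VarY)) = 0.6198

0.6198


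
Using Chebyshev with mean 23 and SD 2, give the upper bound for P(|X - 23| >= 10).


k = 10/2 = 5
Chebyshev: P(|X-mu| >= k*sigma) <= 1/k^2 = 1/5^2 = 1/25

1/25


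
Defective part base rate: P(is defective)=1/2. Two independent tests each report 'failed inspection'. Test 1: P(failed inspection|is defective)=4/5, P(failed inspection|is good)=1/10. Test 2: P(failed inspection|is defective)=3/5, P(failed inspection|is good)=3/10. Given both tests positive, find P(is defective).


After test 1: P(+) = 4/5*1/2 + 1/10*1/2 = 9/20
P(B|+) = (2/5)/(9/20) = 8/9
After test 2 (use post1 as new prior): P(+) = 3/5*8/9 + 3/10*1/9 = 17/30
P(B|+,+) = (8/15)/(17/30) = 16/17

16/17


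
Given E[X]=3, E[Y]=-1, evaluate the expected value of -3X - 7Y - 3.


E[-3X - 7Y - 3] = -3*E[X] - 7*E[Y] - 3
= (-3)*(3) + (-7)*(-1) + (-3)
= -9 + 7 - 3 = -5

-5


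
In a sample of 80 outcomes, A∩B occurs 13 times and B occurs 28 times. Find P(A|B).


P(A|B) = P(A∩B)/P(B) = (13/80)/(28/80) = 13/28

13/28


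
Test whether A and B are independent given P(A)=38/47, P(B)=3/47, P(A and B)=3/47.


P(A)*P(B) = 38/47*3/47 = 114/2209
P(A∩B) = 3/47 != 114/2209, so not independent

No, A and B are not independent


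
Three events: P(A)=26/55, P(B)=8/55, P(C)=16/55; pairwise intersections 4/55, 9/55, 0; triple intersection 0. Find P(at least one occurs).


P(A∪B∪C) = P(A)+P(B)+P(C) - P(AB)-P(AC)-P(BC) + P(ABC)
= 26/55+8/55+16/55 - 4/55-9/55-0 + 0
= 37/55

37/55


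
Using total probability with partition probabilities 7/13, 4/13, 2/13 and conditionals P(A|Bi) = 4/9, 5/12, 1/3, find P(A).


P(A) = P(A|B1)P(B1) + P(A|B2)P(B2) + P(A|B3)P(B3)
= 4/9*7/13 + 5/12*4/13 + 1/3*2/13
= 28/117 + 5/39 + 2/39 = 49/117

49/117


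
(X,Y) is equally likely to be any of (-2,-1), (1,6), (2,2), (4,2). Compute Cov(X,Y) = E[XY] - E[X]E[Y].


E[X]=5/4, E[Y]=9/4, E[XY]=5
Cov(X,Y) = E[XY] - E[X]E[Y] = 5 - 5/4*9/4 = 35/16

35/16


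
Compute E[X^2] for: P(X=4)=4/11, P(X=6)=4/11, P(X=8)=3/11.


E[X^2] = sum(x^2 * P(x))
= 16*4/11 + 36*4/11 + 64*3/11
= 400/11

400/11


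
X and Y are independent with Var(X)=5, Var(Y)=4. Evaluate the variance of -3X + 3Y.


Independence => Cov(X,Y)=0
Var(-3X + 3Y) = (-3)^2*Var(X) + 3^2*Var(Y)
= 9*5 + 9*4 = 81

81


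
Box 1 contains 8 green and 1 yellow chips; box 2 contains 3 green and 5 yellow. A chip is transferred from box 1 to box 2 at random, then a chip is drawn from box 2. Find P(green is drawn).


P(transfer green) = 8/9; P(transfer yellow) = 1/9
If green transferred: Urn II has 4 green of 9, so P(green|green moved) = 4/9
If yellow transferred: Urn II has 3 green of 9, so P(green|yellow moved) = 1/3
By total probability: P(green) = 8/9*4/9 + 1/9*1/3 = 35/81

35/81


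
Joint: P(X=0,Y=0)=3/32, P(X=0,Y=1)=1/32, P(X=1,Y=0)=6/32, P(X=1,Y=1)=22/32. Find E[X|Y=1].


P(Y=1) = 23/32
E[X|Y=1] = (0*1 + 1*22)/23 = 22/23

22/23


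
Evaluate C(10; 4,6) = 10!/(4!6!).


10! = 3628800
Denominator: 4!=24 * 6!=720
Coefficient = 3628800 / 17280 = 210

210


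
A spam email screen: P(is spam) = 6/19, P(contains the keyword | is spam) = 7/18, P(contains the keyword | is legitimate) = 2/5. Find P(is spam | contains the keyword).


P(A) = P(A|B)P(B) + P(A|B')P(B') = 7/18*6/19 + 2/5*13/19 = 113/285
P(B|A) = P(A|B)P(B)/P(A) = (7/57)/(113/285) = 35/113

35/113


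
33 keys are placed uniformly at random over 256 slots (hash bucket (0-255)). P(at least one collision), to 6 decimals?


P(all different) = prod((256-i)/256 for i=0..32) = 0.115813
P(at least one match) = 1 - 0.115813 = 0.884187

0.884187


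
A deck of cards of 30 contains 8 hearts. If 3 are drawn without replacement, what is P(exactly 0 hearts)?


P(X=0) = C(8,0)*C(22,3) / C(30,3)
= 1*1540 / 4060
= 1540/4060 = 11/29

11/29


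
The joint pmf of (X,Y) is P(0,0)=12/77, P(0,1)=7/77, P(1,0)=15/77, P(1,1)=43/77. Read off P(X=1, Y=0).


Read from table: P(X=1, Y=0) = 15/77

15/77


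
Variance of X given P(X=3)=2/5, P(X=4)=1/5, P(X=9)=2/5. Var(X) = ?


E[X] = 28/5, E[X^2] = 196/5
Var(X) = E[X^2] - (E[X])^2 = 196/5 - (28/5)^2 = 196/25

196/25


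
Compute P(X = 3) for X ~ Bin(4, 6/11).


P(X=3) = C(4,3) * p^3 * (1-p)^1
= 4 * 216/1331 * 5/11
= 4320/14641

4320/14641


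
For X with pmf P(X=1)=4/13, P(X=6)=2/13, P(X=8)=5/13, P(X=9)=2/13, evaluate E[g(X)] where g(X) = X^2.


E[X^2] = sum(g(x)*P(x))
= 1*4/13 + 36*2/13 + 64*5/13 + 81*2/13
= 558/13

558/13


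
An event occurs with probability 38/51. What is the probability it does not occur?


P(A') = 1 - P(A) = 1 - 38/51 = 13/51

13/51


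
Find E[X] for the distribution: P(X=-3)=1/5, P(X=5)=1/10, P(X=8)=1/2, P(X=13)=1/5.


E[X] = sum(x * P(x))
= -3*1/5 + 5*1/10 + 8*1/2 + 13*1/5
= 13/2

13/2


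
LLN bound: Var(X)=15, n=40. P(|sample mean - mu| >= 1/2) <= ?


Var(Xbar) = Var(X)/n = 15/40
Chebyshev: P(|Xbar-mu| >= 1/2) <= Var(Xbar)/(1/2)^2 = (3/8)/(1/4) = 3/2
Bound exceeds 1, so trivial bound: 1

1


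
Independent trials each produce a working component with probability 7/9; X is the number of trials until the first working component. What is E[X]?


For geometric (trials until first success), E[X] = 1/p = 1/(7/9) = 9/7

9/7


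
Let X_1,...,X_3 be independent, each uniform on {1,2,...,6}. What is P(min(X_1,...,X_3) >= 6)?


P(min >= 6) = P(all X_i >= 6) = (P(X_1 >= 6))^3
= (1/6)^3 = 1/216

1/216


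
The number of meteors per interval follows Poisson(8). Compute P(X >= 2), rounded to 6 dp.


P(X>=2) = 1 - P(X<=1) = 1 - (e^(-8)*8^0/0! + e^(-8)*8^1/1!)
≈ 1 - (0.0003354626 + 0.0026837010)
= 1 - 0.0030191636 = 0.9969808364
≈ 0.996981

0.996981


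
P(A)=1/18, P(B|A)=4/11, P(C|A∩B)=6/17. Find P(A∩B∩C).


P(A∩B∩C) = P(A) * P(B|A) * P(C|A∩B)
= 1/18 * 4/11 * 6/17
= 2/99 * 6/17 = 4/561

4/561


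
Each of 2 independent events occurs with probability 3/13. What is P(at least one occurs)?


P(at least one) = 1 - P(none)
P(none) = (1 - 3/13)^2 = (10/13)^2 = 100/169
P(at least one) = 1 - 100/169 = 69/169

69/169


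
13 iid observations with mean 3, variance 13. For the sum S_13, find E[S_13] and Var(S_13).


E[S_n] = n*mu = 13*3 = 39
Var(S_n) = n*sigma^2 = 13*13 = 169

E[S_13]=39, Var(S_13)=169


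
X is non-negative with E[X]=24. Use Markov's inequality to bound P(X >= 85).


Markov: P(X >= a) <= E[X]/a
P(X >= 85) <= 24/85

24/85


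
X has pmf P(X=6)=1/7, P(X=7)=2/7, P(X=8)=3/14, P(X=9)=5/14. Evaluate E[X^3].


E[X^3] = sum(x^3 * P(x))
= 216*1/7 + 343*2/7 + 512*3/14 + 729*5/14
= 6985/14

6985/14


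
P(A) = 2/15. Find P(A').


P(A') = 1 - P(A) = 1 - 2/15 = 13/15

13/15


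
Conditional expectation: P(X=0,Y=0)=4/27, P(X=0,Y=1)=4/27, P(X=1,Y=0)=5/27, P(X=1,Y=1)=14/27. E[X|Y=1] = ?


P(Y=1) = 18/27
E[X|Y=1] = (0*4 + 1*14)/18 = 14/18 = 7/9

7/9


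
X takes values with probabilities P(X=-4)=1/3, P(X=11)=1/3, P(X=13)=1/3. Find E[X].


E[X] = sum(x * P(x))
= -4*1/3 + 11*1/3 + 13*1/3
= 20/3

20/3


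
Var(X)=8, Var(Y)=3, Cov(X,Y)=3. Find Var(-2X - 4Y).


Var(-2X - 4Y) = (-2)^2*Var(X) + (-4)^2*Var(Y) + 2*(-2)*(-4)*Cov(X,Y)
= 4*8 + 16*3 + 16*3
= 32 + 48 + 48 = 128

128


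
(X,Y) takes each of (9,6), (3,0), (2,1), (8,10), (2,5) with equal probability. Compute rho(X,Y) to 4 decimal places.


Cov(X,Y) = 8.0800, Var(X) = 9.3600, Var(Y) = 13.0400
rho = Cov/(sqrt(VarX)*sqrt(VarY)) = 0.7314

0.7314


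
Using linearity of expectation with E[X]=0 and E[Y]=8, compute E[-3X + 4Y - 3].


E[-3X + 4Y - 3] = -3*E[X] + 4*E[Y] - 3
= (-3)*(0) + (4)*(8) + (-3)
= 0 + 32 - 3 = 29

29


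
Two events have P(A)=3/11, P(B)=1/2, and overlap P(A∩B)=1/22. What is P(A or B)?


P(A∪B) = P(A) + P(B) - P(A∩B)
= 3/11 + 1/2 - 1/22 = 8/11

8/11


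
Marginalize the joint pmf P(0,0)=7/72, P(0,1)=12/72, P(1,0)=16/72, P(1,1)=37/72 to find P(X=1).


P(X=1) = P(1,0)+P(1,1) = 16/72 + 37/72 = 53/72

53/72


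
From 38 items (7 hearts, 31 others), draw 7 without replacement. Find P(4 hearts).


P(X=4) = C(7,4)*C(31,3) / C(38,7)
= 35*4495 / 12620256
= 157325/12620256

157325/12620256


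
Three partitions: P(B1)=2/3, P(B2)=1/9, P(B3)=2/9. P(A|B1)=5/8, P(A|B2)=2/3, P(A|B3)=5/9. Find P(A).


P(A) = P(A|B1)P(B1) + P(A|B2)P(B2) + P(A|B3)P(B3)
= 5/8*2/3 + 2/3*1/9 + 5/9*2/9
= 5/12 + 2/27 + 10/81 = 199/324

199/324


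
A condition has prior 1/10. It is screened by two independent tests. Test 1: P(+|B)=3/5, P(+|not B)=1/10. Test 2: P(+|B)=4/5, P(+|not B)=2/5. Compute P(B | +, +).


After test 1: P(+) = 3/5*1/10 + 1/10*9/10 = 3/20
P(B|+) = (3/50)/(3/20) = 2/5
After test 2 (use post1 as new prior): P(+) = 4/5*2/5 + 2/5*3/5 = 14/25
P(B|+,+) = (8/25)/(14/25) = 4/7

4/7


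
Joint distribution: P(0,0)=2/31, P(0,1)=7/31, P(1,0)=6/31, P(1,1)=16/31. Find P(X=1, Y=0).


Read from table: P(X=1, Y=0) = 6/31

6/31


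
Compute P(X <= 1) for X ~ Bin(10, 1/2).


P(X<=1) = P(X=0) + P(X=1)
= 1/1024 + 5/512
= 11/1024

11/1024


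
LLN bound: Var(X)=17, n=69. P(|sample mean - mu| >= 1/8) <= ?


Var(Xbar) = Var(X)/n = 17/69
Chebyshev: P(|Xbar-mu| >= 1/8) <= Var(Xbar)/(1/8)^2 = (17/69)/(1/64) = 1088/69
Bound exceeds 1, so trivial bound: 1

1


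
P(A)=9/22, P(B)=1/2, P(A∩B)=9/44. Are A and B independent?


P(A)*P(B) = 9/22*1/2 = 9/44
P(A∩B) = 9/44, which equals P(A)P(B), so independent

Yes, A and B are independent


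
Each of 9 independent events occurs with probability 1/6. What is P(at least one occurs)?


P(at least one) = 1 - P(none)
P(none) = (1 - 1/6)^9 = (5/6)^9 = 1953125/10077696
P(at least one) = 1 - 1953125/10077696 = 8124571/10077696

8124571/10077696


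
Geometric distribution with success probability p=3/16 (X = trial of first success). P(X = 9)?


P(X=9) = (1-p)^8 * p = (13/16)^8 * 3/16
= 815730721/4294967296 * 3/16 = 2447192163/68719476736

2447192163/68719476736


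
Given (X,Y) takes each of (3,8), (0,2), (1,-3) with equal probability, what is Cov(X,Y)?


E[X]=4/3, E[Y]=7/3, E[XY]=7
Cov(X,Y) = E[XY] - E[X]E[Y] = 7 - 4/3*7/3 = 35/9

35/9


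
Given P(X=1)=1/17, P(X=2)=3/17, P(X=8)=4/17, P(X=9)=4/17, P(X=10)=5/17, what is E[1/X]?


E[1/X] = sum(g(x)*P(x))
= 1*1/17 + 1/2*3/17 + 1/8*4/17 + 1/9*4/17 + 1/10*5/17
= 71/306

71/306


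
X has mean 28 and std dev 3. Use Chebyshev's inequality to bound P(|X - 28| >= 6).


k = 6/3 = 2
Chebyshev: P(|X-mu| >= k*sigma) <= 1/k^2 = 1/2^2 = 1/4

1/4


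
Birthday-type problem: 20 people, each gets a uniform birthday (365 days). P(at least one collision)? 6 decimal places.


P(all different) = prod((365-i)/365 for i=0..19) = 0.588562
P(at least one match) = 1 - 0.588562 = 0.411438

0.411438


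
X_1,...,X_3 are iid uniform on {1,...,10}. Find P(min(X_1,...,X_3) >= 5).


P(min >= 5) = P(all X_i >= 5) = (P(X_1 >= 5))^3
= (6/10)^3 = (3/5)^3 = 27/125

27/125


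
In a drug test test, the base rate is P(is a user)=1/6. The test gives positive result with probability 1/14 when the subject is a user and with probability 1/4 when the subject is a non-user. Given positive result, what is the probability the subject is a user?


P(A) = P(A|B)P(B) + P(A|B')P(B') = 1/14*1/6 + 1/4*5/6 = 37/168
P(B|A) = P(A|B)P(B)/P(A) = (1/84)/(37/168) = 2/37

2/37


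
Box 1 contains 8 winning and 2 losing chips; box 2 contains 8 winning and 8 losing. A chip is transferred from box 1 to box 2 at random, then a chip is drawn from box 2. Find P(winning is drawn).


P(transfer winning) = 8/10 = 4/5; P(transfer losing) = 1/5
If winning transferred: Urn II has 9 winning of 17, so P(winning|winning moved) = 9/17
If losing transferred: Urn II has 8 winning of 17, so P(winning|losing moved) = 8/17
By total probability: P(winning) = 4/5*9/17 + 1/5*8/17 = 44/85

44/85


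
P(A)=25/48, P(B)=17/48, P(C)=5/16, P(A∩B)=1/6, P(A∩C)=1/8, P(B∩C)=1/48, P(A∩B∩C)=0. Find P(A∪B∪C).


P(A∪B∪C) = P(A)+P(B)+P(C) - P(AB)-P(AC)-P(BC) + P(ABC)
= 25/48+17/48+5/16 - 1/6-1/8-1/48 + 0
= 7/8

7/8


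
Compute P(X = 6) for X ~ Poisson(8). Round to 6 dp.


P(X=6) = e^(-8) * 8^6 / 6!
≈ 0.0003354626279 * 262144 / 720
≈ 0.122138

0.122138


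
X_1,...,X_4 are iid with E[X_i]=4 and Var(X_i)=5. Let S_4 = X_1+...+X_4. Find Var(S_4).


By independence, Var(S_n) = n*Var(X_1) = 4*5 = 20

20


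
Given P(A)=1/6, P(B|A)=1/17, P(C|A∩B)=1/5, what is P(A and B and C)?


P(A∩B∩C) = P(A) * P(B|A) * P(C|A∩B)
= 1/6 * 1/17 * 1/5
= 1/102 * 1/5 = 1/510

1/510


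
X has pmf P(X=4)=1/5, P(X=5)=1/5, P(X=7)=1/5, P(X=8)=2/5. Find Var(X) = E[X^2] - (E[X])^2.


E[X] = 32/5, E[X^2] = 218/5
Var(X) = E[X^2] - (E[X])^2 = 218/5 - (32/5)^2 = 66/25

66/25


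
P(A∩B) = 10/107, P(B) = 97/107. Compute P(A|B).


P(A|B) = P(A∩B)/P(B) = (10/107)/(97/107) = 10/97

10/97


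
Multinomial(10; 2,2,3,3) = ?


10! = 3628800
Denominator: 2!=2 * 2!=2 * 3!=6 * 3!=6
Coefficient = 3628800 / 144 = 25200

25200


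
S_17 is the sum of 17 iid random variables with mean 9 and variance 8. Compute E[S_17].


E[S_n] = n*E[X_1] = 17*9 = 153

153


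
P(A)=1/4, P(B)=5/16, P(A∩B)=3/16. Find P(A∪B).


P(A∪B) = P(A) + P(B) - P(A∩B)
= 1/4 + 5/16 - 3/16 = 3/8

3/8


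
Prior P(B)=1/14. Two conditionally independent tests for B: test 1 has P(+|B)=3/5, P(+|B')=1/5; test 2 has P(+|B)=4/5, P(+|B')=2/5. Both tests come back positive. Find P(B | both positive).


After test 1: P(+) = 3/5*1/14 + 1/5*13/14 = 8/35
P(B|+) = (3/70)/(8/35) = 3/16
After test 2 (use post1 as new prior): P(+) = 4/5*3/16 + 2/5*13/16 = 19/40
P(B|+,+) = (3/20)/(19/40) = 6/19

6/19


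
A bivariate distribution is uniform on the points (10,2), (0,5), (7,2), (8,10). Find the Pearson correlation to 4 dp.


Cov(X,Y) = -1.1875, Var(X) = 14.1875, Var(Y) = 10.6875
rho = Cov/(sqrt(VarX)*sqrt(VarY)) = -0.0964

-0.0964


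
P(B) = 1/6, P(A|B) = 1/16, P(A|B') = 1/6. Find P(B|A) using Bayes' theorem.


P(A) = P(A|B)P(B) + P(A|B')P(B') = 1/16*1/6 + 1/6*5/6 = 43/288
P(B|A) = P(A|B)P(B)/P(A) = (1/96)/(43/288) = 3/43

3/43


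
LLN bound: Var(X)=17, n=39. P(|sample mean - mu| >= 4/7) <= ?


Var(Xbar) = Var(X)/n = 17/39
Chebyshev: P(|Xbar-mu| >= 4/7) <= Var(Xbar)/(4/7)^2 = (17/39)/(16/49) = 833/624
Bound exceeds 1, so trivial bound: 1

1


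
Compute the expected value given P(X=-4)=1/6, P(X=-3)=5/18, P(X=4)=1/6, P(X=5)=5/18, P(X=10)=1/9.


E[X] = sum(x * P(x))
= -4*1/6 - 3*5/18 + 4*1/6 + 5*5/18 + 10*1/9
= 5/3

5/3


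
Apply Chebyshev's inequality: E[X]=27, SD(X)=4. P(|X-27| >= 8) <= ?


k = 8/4 = 2
Chebyshev: P(|X-mu| >= k*sigma) <= 1/k^2 = 1/2^2 = 1/4

1/4


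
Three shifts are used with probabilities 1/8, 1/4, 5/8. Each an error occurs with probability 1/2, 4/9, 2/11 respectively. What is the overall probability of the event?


P(A) = P(A|B1)P(B1) + P(A|B2)P(B2) + P(A|B3)P(B3)
= 1/2*1/8 + 4/9*1/4 + 2/11*5/8
= 1/16 + 1/9 + 5/44 = 455/1584

455/1584


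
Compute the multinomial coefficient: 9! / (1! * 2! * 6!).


9! = 362880
Denominator: 1!=1 * 2!=2 * 6!=720
Coefficient = 362880 / 1440 = 252

252


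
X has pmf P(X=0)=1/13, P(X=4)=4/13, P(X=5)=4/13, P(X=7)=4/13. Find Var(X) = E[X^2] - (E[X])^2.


E[X] = 64/13, E[X^2] = 360/13
Var(X) = E[X^2] - (E[X])^2 = 360/13 - (64/13)^2 = 584/169

584/169


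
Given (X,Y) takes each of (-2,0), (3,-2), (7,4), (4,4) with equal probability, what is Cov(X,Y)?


E[X]=3, E[Y]=3/2, E[XY]=19/2
Cov(X,Y) = E[XY] - E[X]E[Y] = 19/2 - 3*3/2 = 5

5


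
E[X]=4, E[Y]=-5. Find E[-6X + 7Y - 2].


E[-6X + 7Y - 2] = -6*E[X] + 7*E[Y] - 2
= (-6)*(4) + (7)*(-5) + (-2)
= -24 - 35 - 2 = -61

-61


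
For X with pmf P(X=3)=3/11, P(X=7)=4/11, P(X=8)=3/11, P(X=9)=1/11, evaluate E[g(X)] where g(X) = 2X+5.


E[2X+5] = sum(g(x)*P(x))
= 11*3/11 + 19*4/11 + 21*3/11 + 23*1/11
= 195/11

195/11


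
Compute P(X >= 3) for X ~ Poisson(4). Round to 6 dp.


P(X>=3) = 1 - P(X<=2) = 1 - (e^(-4)*4^0/0! + e^(-4)*4^1/1! + e^(-4)*4^2/2!)
≈ 1 - (0.0183156389 + 0.0732625556 + 0.1465251111)
= 1 - 0.2381033056 = 0.7618966944
≈ 0.761897

0.761897


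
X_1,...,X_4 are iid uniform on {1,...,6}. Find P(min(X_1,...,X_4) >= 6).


P(min >= 6) = P(all X_i >= 6) = (P(X_1 >= 6))^4
= (1/6)^4 = 1/1296

1/1296


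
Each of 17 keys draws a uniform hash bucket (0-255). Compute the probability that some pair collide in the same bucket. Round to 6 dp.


P(all different) = prod((256-i)/256 for i=0..16) = 0.580976
P(at least one match) = 1 - 0.580976 = 0.419024

0.419024


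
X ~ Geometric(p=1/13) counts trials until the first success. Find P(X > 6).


P(X > 6) = P(first 6 trials all fail) = (1-p)^6 = (12/13)^6 = 2985984/4826809

2985984/4826809


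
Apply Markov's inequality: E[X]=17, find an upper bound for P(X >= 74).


Markov: P(X >= a) <= E[X]/a
P(X >= 74) <= 17/74

17/74


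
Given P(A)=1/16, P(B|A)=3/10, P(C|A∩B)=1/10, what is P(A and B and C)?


P(A∩B∩C) = P(A) * P(B|A) * P(C|A∩B)
= 1/16 * 3/10 * 1/10
= 3/160 * 1/10 = 3/1600

3/1600


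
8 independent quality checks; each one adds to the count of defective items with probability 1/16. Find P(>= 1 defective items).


P(at least one) = 1 - P(none)
P(none) = (1 - 1/16)^8 = (15/16)^8 = 2562890625/4294967296
P(at least one) = 1 - 2562890625/4294967296 = 1732076671/4294967296

1732076671/4294967296


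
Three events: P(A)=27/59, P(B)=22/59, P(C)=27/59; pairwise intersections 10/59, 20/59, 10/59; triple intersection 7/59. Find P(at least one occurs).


P(A∪B∪C) = P(A)+P(B)+P(C) - P(AB)-P(AC)-P(BC) + P(ABC)
= 27/59+22/59+27/59 - 10/59-20/59-10/59 + 7/59
= 43/59

43/59


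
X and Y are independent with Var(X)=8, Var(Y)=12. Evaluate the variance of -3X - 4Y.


Independence => Cov(X,Y)=0
Var(-3X - 4Y) = (-3)^2*Var(X) + (-4)^2*Var(Y)
= 9*8 + 16*12 = 264

264


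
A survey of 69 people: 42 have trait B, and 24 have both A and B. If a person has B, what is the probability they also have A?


P(A|B) = P(A∩B)/P(B) = (24/69)/(42/69) = 24/42 = 4/7

4/7


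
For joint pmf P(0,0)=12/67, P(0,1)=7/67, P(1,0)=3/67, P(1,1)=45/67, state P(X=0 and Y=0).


Read from table: P(X=0, Y=0) = 12/67

12/67


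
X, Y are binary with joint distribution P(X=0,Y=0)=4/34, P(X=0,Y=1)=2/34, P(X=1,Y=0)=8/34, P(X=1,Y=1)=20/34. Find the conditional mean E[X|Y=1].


P(Y=1) = 22/34
E[X|Y=1] = (0*2 + 1*20)/22 = 20/22 = 10/11

10/11


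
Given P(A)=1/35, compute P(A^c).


P(A') = 1 - P(A) = 1 - 1/35 = 34/35

34/35


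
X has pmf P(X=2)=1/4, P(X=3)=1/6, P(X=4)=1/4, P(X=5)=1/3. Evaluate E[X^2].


E[X^2] = sum(x^2 * P(x))
= 4*1/4 + 9*1/6 + 16*1/4 + 25*1/3
= 89/6

89/6


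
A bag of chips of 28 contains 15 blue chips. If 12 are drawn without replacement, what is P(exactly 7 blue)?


P(X=7) = C(15,7)*C(13,5) / C(28,12)
= 6435*1287 / 30421755
= 8281845/30421755 = 14157/52003

14157/52003


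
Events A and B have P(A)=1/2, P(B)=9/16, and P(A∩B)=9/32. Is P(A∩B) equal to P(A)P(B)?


P(A)*P(B) = 1/2*9/16 = 9/32
P(A∩B) = 9/32, which equals P(A)P(B), so independent

Yes, A and B are independent


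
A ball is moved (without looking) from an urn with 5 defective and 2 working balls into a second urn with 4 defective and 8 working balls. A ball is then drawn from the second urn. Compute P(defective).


P(transfer defective) = 5/7; P(transfer working) = 2/7
If defective transferred: Urn II has 5 defective of 13, so P(defective|defective moved) = 5/13
If working transferred: Urn II has 4 defective of 13, so P(defective|working moved) = 4/13
By total probability: P(defective) = 5/7*5/13 + 2/7*4/13 = 33/91

33/91


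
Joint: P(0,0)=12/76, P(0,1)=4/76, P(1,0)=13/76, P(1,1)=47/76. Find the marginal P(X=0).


P(X=0) = P(0,0)+P(0,1) = 12/76 + 4/76 = 16/76 = 4/19

4/19


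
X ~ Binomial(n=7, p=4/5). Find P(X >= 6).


P(X>=6) = P(X=6) + P(X=7)
= 28672/78125 + 16384/78125
= 45056/78125

45056/78125


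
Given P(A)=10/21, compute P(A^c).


P(A') = 1 - P(A) = 1 - 10/21 = 11/21

11/21


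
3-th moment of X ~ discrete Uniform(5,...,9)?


E[X^3] = (1/5) * sum(x^3 for x=5..9)
= 1925/5 = 385

385


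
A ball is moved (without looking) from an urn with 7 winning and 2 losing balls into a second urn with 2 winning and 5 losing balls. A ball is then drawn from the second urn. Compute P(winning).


P(transfer winning) = 7/9; P(transfer losing) = 2/9
If winning transferred: Urn II has 3 winning of 8, so P(winning|winning moved) = 3/8
If losing transferred: Urn II has 2 winning of 8, so P(winning|losing moved) = 1/4
By total probability: P(winning) = 7/9*3/8 + 2/9*1/4 = 25/72

25/72


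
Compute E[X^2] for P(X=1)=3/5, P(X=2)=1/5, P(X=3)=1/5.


E[X^2] = sum(g(x)*P(x))
= 1*3/5 + 4*1/5 + 9*1/5
= 16/5

16/5


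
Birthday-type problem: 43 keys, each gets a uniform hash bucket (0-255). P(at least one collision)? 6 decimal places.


P(all different) = prod((256-i)/256 for i=0..42) = 0.023741
P(at least one match) = 1 - 0.023741 = 0.976259

0.976259


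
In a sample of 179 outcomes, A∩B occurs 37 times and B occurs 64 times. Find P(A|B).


P(A|B) = P(A∩B)/P(B) = (37/179)/(64/179) = 37/64

37/64


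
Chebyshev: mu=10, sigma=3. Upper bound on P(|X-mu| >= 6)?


k = 6/3 = 2
Chebyshev: P(|X-mu| >= k*sigma) <= 1/k^2 = 1/2^2 = 1/4

1/4


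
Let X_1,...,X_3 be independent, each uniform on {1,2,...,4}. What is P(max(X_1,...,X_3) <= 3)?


P(max <= 3) = P(all X_i <= 3) = (P(X_1 <= 3))^3
= (3/4)^3 = 27/64

27/64


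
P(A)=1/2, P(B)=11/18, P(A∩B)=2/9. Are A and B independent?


P(A)*P(B) = 1/2*11/18 = 11/36
P(A∩B) = 2/9 != 11/36, so not independent

No, A and B are not independent


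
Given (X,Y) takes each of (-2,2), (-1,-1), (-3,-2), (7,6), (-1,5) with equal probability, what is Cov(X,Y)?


E[X]=0, E[Y]=2, E[XY]=8
Cov(X,Y) = E[XY] - E[X]E[Y] = 8 - 0*2 = 8

8


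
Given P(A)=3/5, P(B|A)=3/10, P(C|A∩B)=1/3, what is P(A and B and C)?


P(A∩B∩C) = P(A) * P(B|A) * P(C|A∩B)
= 3/5 * 3/10 * 1/3
= 9/50 * 1/3 = 3/50

3/50


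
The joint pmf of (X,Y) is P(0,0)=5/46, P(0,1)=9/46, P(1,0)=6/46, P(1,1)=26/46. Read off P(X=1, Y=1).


Read from table: P(X=1, Y=1) = 26/46 = 13/23

13/23


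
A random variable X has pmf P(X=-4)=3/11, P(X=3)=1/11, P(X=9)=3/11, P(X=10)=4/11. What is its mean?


E[X] = sum(x * P(x))
= -4*3/11 + 3*1/11 + 9*3/11 + 10*4/11
= 58/11

58/11


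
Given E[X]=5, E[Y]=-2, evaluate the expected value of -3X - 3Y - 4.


E[-3X - 3Y - 4] = -3*E[X] - 3*E[Y] - 4
= (-3)*(5) + (-3)*(-2) + (-4)
= -15 + 6 - 4 = -13

-13


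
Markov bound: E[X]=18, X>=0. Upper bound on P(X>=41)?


Markov: P(X >= a) <= E[X]/a
P(X >= 41) <= 18/41

18/41


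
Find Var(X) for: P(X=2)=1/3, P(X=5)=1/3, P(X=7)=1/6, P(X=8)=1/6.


E[X] = 29/6, E[X^2] = 57/2
Var(X) = E[X^2] - (E[X])^2 = 57/2 - (29/6)^2 = 185/36

185/36


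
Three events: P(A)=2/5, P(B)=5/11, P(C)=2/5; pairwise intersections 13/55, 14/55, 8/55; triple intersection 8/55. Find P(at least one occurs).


P(A∪B∪C) = P(A)+P(B)+P(C) - P(AB)-P(AC)-P(BC) + P(ABC)
= 2/5+5/11+2/5 - 13/55-14/55-8/55 + 8/55
= 42/55

42/55


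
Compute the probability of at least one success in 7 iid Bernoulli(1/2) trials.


P(at least one) = 1 - P(none)
P(none) = (1 - 1/2)^7 = (1/2)^7 = 1/128
P(at least one) = 1 - 1/128 = 127/128

127/128


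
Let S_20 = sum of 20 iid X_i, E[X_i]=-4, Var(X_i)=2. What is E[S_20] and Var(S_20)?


E[S_n] = n*mu = 20*-4 = -80
Var(S_n) = n*sigma^2 = 20*2 = 40

E[S_20]=-80, Var(S_20)=40


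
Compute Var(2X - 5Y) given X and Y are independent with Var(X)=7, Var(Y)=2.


Independence => Cov(X,Y)=0
Var(2X - 5Y) = 2^2*Var(X) + (-5)^2*Var(Y)
= 4*7 + 25*2 = 78

78


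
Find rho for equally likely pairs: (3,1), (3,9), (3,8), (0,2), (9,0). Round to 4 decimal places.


Cov(X,Y) = -3.6000, Var(X) = 8.6400, Var(Y) = 14.0000
rho = Cov/(sqrt(VarX)*sqrt(VarY)) = -0.3273

-0.3273


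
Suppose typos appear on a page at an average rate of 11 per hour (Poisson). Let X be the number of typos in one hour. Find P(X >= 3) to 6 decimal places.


P(X>=3) = 1 - P(X<=2) = 1 - (e^(-11)*11^0/0! + e^(-11)*11^1/1! + e^(-11)*11^2/2!)
≈ 1 - (0.0000167017 + 0.0001837187 + 0.0010104529)
= 1 - 0.0012108733 = 0.9987891267
≈ 0.998789

0.998789


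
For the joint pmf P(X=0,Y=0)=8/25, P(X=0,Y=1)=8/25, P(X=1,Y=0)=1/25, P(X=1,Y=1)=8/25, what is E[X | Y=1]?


P(Y=1) = 16/25
E[X|Y=1] = (0*8 + 1*8)/16 = 8/16 = 1/2

1/2


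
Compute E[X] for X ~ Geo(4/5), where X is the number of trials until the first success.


For geometric (trials until first success), E[X] = 1/p = 1/(4/5) = 5/4

5/4


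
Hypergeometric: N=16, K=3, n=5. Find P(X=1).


P(X=1) = C(3,1)*C(13,4) / C(16,5)
= 3*715 / 4368
= 2145/4368 = 55/112

55/112


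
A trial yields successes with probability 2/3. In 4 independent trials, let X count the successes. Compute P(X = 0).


P(X=0) = C(4,0) * p^0 * (1-p)^4
= 1 * 1 * 1/81
= 1/81

1/81


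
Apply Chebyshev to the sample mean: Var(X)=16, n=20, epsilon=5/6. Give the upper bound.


Var(Xbar) = Var(X)/n = 16/20
Chebyshev: P(|Xbar-mu| >= 5/6) <= Var(Xbar)/(5/6)^2 = (4/5)/(25/36) = 144/125
Bound exceeds 1, so trivial bound: 1

1


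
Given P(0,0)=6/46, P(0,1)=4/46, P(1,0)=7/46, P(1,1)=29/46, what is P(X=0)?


P(X=0) = P(0,0)+P(0,1) = 6/46 + 4/46 = 10/46 = 5/23

5/23


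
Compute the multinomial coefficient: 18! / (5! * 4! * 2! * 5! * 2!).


18! = 6402373705728000
Denominator: 5!=120 * 4!=24 * 2!=2 * 5!=120 * 2!=2
Coefficient = 6402373705728000 / 1382400 = 4631346720

4631346720


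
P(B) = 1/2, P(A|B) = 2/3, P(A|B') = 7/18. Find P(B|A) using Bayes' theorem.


P(A) = P(A|B)P(B) + P(A|B')P(B') = 2/3*1/2 + 7/18*1/2 = 19/36
P(B|A) = P(A|B)P(B)/P(A) = (1/3)/(19/36) = 12/19

12/19


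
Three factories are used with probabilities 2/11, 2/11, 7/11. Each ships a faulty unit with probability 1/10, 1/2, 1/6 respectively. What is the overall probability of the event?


P(A) = P(A|B1)P(B1) + P(A|B2)P(B2) + P(A|B3)P(B3)
= 1/10*2/11 + 1/2*2/11 + 1/6*7/11
= 1/55 + 1/11 + 7/66 = 71/330

71/330


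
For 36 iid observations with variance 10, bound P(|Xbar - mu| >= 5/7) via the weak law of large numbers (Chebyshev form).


Var(Xbar) = Var(X)/n = 10/36
Chebyshev: P(|Xbar-mu| >= 5/7) <= Var(Xbar)/(5/7)^2 = (5/18)/(25/49) = 49/90

49/90


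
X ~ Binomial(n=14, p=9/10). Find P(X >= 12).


P(X>=12) = P(X=12) + P(X=13) + P(X=14)
= 25701087819771/100000000000000 + 17793060798303/50000000000000 + 22876792454961/100000000000000
= 42082000935669/50000000000000

42082000935669/50000000000000


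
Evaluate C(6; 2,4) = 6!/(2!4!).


6! = 720
Denominator: 2!=2 * 4!=24
Coefficient = 720 / 48 = 15

15


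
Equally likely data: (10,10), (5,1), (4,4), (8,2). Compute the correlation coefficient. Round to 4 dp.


Cov(X,Y) = 5.5625, Var(X) = 5.6875, Var(Y) = 12.1875
rho = Cov/(sqrt(VarX)*sqrt(VarY)) = 0.6681

0.6681


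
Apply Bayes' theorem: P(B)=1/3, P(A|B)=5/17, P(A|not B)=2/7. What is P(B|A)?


P(A) = P(A|B)P(B) + P(A|B')P(B') = 5/17*1/3 + 2/7*2/3 = 103/357
P(B|A) = P(A|B)P(B)/P(A) = (5/51)/(103/357) = 35/103

35/103


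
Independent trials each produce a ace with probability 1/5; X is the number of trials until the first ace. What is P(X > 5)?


P(X > 5) = P(first 5 trials all fail) = (1-p)^5 = (4/5)^5 = 1024/3125

1024/3125


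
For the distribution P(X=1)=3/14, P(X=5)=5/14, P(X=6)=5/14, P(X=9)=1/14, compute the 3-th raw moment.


E[X^3] = sum(x^3 * P(x))
= 1*3/14 + 125*5/14 + 216*5/14 + 729*1/14
= 2437/14

2437/14


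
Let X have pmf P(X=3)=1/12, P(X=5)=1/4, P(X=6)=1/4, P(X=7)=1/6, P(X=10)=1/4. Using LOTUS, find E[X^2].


E[X^2] = sum(g(x)*P(x))
= 9*1/12 + 25*1/4 + 36*1/4 + 49*1/6 + 100*1/4
= 295/6

295/6


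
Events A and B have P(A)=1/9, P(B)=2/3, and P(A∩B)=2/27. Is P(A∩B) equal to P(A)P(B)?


P(A)*P(B) = 1/9*2/3 = 2/27
P(A∩B) = 2/27, which equals P(A)P(B), so independent

Yes, A and B are independent


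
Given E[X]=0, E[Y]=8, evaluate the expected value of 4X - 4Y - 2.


E[4X - 4Y - 2] = 4*E[X] - 4*E[Y] - 2
= (4)*(0) + (-4)*(8) + (-2)
= 0 - 32 - 2 = -34

-34


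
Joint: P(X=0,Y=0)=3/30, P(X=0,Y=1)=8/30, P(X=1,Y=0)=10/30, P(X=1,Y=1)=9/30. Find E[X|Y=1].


P(Y=1) = 17/30
E[X|Y=1] = (0*8 + 1*9)/17 = 9/17

9/17


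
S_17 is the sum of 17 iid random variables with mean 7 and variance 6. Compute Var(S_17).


By independence, Var(S_n) = n*Var(X_1) = 17*6 = 102

102


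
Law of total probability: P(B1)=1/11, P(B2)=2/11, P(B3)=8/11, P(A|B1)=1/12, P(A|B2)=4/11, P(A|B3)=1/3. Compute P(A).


P(A) = P(A|B1)P(B1) + P(A|B2)P(B2) + P(A|B3)P(B3)
= 1/12*1/11 + 4/11*2/11 + 1/3*8/11
= 1/132 + 8/121 + 8/33 = 153/484

153/484


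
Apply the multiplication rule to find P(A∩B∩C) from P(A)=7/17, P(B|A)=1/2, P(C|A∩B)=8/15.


P(A∩B∩C) = P(A) * P(B|A) * P(C|A∩B)
= 7/17 * 1/2 * 8/15
= 7/34 * 8/15 = 28/255

28/255


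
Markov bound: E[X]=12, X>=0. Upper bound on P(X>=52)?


Markov: P(X >= a) <= E[X]/a
P(X >= 52) <= 12/52 = 3/13

3/13


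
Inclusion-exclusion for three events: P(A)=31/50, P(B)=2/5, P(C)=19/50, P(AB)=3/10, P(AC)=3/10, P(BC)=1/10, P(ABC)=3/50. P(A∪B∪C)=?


P(A∪B∪C) = P(A)+P(B)+P(C) - P(AB)-P(AC)-P(BC) + P(ABC)
= 31/50+2/5+19/50 - 3/10-3/10-1/10 + 3/50
= 19/25

19/25


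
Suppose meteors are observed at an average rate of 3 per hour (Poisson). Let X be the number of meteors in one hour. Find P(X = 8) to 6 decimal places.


P(X=8) = e^(-3) * 3^8 / 8!
≈ 0.04978706837 * 6561 / 40320
≈ 0.008102

0.008102


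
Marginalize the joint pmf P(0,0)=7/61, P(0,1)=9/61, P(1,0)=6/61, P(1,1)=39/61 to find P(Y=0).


P(Y=0) = P(0,0)+P(1,0) = 7/61 + 6/61 = 13/61

13/61


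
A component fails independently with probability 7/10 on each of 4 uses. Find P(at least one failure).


P(at least one) = 1 - P(none)
P(none) = (1 - 7/10)^4 = (3/10)^4 = 81/10000
P(at least one) = 1 - 81/10000 = 9919/10000

9919/10000


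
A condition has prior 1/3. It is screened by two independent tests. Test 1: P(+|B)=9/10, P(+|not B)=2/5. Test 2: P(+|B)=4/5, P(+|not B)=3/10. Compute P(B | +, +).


After test 1: P(+) = 9/10*1/3 + 2/5*2/3 = 17/30
P(B|+) = (3/10)/(17/30) = 9/17
After test 2 (use post1 as new prior): P(+) = 4/5*9/17 + 3/10*8/17 = 48/85
P(B|+,+) = (36/85)/(48/85) = 3/4

3/4


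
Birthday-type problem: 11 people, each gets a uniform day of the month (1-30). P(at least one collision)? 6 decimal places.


P(all different) = prod((30-i)/30 for i=0..10) = 0.123093
P(at least one match) = 1 - 0.123093 = 0.876907

0.876907


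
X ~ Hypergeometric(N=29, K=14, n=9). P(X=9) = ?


P(X=9) = C(14,9)*C(15,0) / C(29,9)
= 2002*1 / 10015005
= 2002/10015005 = 2/10005

2/10005


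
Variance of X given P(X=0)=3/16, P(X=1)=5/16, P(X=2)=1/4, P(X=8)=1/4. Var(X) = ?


E[X] = 45/16, E[X^2] = 277/16
Var(X) = E[X^2] - (E[X])^2 = 277/16 - (45/16)^2 = 2407/256

2407/256


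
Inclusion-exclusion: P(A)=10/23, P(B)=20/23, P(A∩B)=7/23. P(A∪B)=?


P(A∪B) = P(A) + P(B) - P(A∩B)
= 10/23 + 20/23 - 7/23 = 1

1


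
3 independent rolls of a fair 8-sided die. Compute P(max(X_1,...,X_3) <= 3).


P(max <= 3) = P(all X_i <= 3) = (P(X_1 <= 3))^3
= (3/8)^3 = 27/512

27/512


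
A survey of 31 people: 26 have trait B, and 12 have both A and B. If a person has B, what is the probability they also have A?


P(A|B) = P(A∩B)/P(B) = (12/31)/(26/31) = 12/26 = 6/13

6/13


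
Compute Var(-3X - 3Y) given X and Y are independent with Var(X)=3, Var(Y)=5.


Independence => Cov(X,Y)=0
Var(-3X - 3Y) = (-3)^2*Var(X) + (-3)^2*Var(Y)
= 9*3 + 9*5 = 72

72


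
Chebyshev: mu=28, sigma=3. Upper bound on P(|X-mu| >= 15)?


k = 15/3 = 5
Chebyshev: P(|X-mu| >= k*sigma) <= 1/k^2 = 1/5^2 = 1/25

1/25


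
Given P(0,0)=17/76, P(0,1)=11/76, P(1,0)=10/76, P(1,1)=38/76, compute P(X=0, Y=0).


Read from table: P(X=0, Y=0) = 17/76

17/76


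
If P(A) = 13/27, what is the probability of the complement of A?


P(A') = 1 - P(A) = 1 - 13/27 = 14/27

14/27


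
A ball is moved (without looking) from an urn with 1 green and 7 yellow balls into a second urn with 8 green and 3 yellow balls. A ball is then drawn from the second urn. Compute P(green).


P(transfer green) = 1/8; P(transfer yellow) = 7/8
If green transferred: Urn II has 9 green of 12, so P(green|green moved) = 3/4
If yellow transferred: Urn II has 8 green of 12, so P(green|yellow moved) = 2/3
By total probability: P(green) = 1/8*3/4 + 7/8*2/3 = 65/96

65/96


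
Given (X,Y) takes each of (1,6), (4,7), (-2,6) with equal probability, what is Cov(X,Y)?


E[X]=1, E[Y]=19/3, E[XY]=22/3
Cov(X,Y) = E[XY] - E[X]E[Y] = 22/3 - 1*19/3 = 1

1


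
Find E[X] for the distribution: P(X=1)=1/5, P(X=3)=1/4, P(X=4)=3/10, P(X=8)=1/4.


E[X] = sum(x * P(x))
= 1*1/5 + 3*1/4 + 4*3/10 + 8*1/4
= 83/20

83/20


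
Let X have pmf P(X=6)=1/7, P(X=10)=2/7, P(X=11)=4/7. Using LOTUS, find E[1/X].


E[1/X] = sum(g(x)*P(x))
= 1/6*1/7 + 1/10*2/7 + 1/11*4/7
= 241/2310

241/2310


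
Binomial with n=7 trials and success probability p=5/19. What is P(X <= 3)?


P(X<=3) = P(X=0) + P(X=1) + P(X=2) + P(X=3)
= 105413504/893871739 + 263533760/893871739 + 282357600/893871739 + 168070000/893871739
= 819374864/893871739

819374864/893871739


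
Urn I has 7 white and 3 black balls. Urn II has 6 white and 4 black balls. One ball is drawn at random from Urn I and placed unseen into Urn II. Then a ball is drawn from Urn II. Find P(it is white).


P(transfer white) = 7/10; P(transfer black) = 3/10
If white transferred: Urn II has 7 white of 11, so P(white|white moved) = 7/11
If black transferred: Urn II has 6 white of 11, so P(white|black moved) = 6/11
By total probability: P(white) = 7/10*7/11 + 3/10*6/11 = 67/110

67/110


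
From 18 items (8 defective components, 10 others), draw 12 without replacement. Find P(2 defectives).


P(X=2) = C(8,2)*C(10,10) / C(18,12)
= 28*1 / 18564
= 28/18564 = 1/663

1/663


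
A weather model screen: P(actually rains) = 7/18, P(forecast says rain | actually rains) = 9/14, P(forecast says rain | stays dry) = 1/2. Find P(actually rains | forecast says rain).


P(A) = P(A|B)P(B) + P(A|B')P(B') = 9/14*7/18 + 1/2*11/18 = 5/9
P(B|A) = P(A|B)P(B)/P(A) = (1/4)/(5/9) = 9/20

9/20


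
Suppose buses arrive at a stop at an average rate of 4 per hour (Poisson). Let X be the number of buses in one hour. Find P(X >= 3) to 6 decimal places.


P(X>=3) = 1 - P(X<=2) = 1 - (e^(-4)*4^0/0! + e^(-4)*4^1/1! + e^(-4)*4^2/2!)
≈ 1 - (0.0183156389 + 0.0732625556 + 0.1465251111)
= 1 - 0.2381033056 = 0.7618966944
≈ 0.761897

0.761897


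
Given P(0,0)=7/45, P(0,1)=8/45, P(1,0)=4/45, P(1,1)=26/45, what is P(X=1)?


P(X=1) = P(1,0)+P(1,1) = 4/45 + 26/45 = 30/45 = 2/3

2/3


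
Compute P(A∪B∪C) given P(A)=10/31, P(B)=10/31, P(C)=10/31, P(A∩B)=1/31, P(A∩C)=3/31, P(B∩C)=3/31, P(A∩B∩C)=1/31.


P(A∪B∪C) = P(A)+P(B)+P(C) - P(AB)-P(AC)-P(BC) + P(ABC)
= 10/31+10/31+10/31 - 1/31-3/31-3/31 + 1/31
= 24/31

24/31


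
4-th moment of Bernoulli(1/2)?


For Bernoulli: X in {0,1}
E[X^4] = 0^4*(1-1/2) + 1^4*1/2 = 1/2

1/2


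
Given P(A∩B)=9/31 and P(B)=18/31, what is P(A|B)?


P(A|B) = P(A∩B)/P(B) = (18/62)/(36/62) = 18/36 = 1/2

1/2


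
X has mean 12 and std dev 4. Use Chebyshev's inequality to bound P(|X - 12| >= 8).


k = 8/4 = 2
Chebyshev: P(|X-mu| >= k*sigma) <= 1/k^2 = 1/2^2 = 1/4

1/4


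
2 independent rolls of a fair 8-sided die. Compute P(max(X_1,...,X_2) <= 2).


P(max <= 2) = P(all X_i <= 2) = (P(X_1 <= 2))^2
= (2/8)^2 = (1/4)^2 = 1/16

1/16


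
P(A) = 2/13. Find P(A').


P(A') = 1 - P(A) = 1 - 2/13 = 11/13

11/13


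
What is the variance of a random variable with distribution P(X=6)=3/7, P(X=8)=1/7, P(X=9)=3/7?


E[X] = 53/7, E[X^2] = 415/7
Var(X) = E[X^2] - (E[X])^2 = 415/7 - (53/7)^2 = 96/49

96/49


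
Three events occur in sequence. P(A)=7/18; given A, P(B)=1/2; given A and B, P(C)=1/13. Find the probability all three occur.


P(A∩B∩C) = P(A) * P(B|A) * P(C|A∩B)
= 7/18 * 1/2 * 1/13
= 7/36 * 1/13 = 7/468

7/468


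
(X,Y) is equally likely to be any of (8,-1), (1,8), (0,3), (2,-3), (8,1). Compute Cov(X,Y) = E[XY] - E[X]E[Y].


E[X]=19/5, E[Y]=8/5, E[XY]=2/5
Cov(X,Y) = E[XY] - E[X]E[Y] = 2/5 - 19/5*8/5 = -142/25

-142/25


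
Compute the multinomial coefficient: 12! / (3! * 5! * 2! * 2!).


12! = 479001600
Denominator: 3!=6 * 5!=120 * 2!=2 * 2!=2
Coefficient = 479001600 / 2880 = 166320

166320


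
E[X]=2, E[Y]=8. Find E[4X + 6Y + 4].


E[4X + 6Y + 4] = 4*E[X] + 6*E[Y] + 4
= (4)*(2) + (6)*(8) + (4)
= 8 + 48 + 4 = 60

60


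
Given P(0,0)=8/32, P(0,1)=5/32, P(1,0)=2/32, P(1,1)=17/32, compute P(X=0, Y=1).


Read from table: P(X=0, Y=1) = 5/32

5/32


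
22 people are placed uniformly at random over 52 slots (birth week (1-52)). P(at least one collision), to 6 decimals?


P(all different) = prod((52-i)/52 for i=0..21) = 0.005382
P(at least one match) = 1 - 0.005382 = 0.994618

0.994618


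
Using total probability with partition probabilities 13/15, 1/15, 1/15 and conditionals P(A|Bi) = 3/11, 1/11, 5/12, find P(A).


P(A) = P(A|B1)P(B1) + P(A|B2)P(B2) + P(A|B3)P(B3)
= 3/11*13/15 + 1/11*1/15 + 5/12*1/15
= 13/55 + 1/165 + 1/36 = 107/396

107/396


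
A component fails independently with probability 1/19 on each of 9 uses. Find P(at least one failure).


P(at least one) = 1 - P(none)
P(none) = (1 - 1/19)^9 = (18/19)^9 = 198359290368/322687697779
P(at least one) = 1 - 198359290368/322687697779 = 124328407411/322687697779

124328407411/322687697779


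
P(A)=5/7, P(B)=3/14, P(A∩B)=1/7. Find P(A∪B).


P(A∪B) = P(A) + P(B) - P(A∩B)
= 5/7 + 3/14 - 1/7 = 11/14

11/14
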